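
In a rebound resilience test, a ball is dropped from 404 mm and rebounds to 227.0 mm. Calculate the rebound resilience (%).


Resilience = h_rebound / h_drop * 100
= 227.0 / 404 * 100
= 56.2%

56.2%


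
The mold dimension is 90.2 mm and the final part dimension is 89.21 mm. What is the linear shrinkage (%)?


Shrinkage = (mold - part) / mold * 100
= (90.2 - 89.21) / 90.2 * 100
= 0.99 / 90.2 * 100
= 1.1%

1.1%


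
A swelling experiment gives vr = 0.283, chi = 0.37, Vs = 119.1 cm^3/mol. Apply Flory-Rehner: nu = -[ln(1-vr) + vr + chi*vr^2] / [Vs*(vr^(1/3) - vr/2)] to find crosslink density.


ln(1 - vr) = ln(1 - 0.283) = -0.3327
Numerator = -((-0.3327) + 0.283 + 0.37 * 0.283^2) = 0.0200
Denominator = 119.1 * (0.283^(1/3) - 0.283/2) = 61.3414
nu = 0.0200 / 61.3414 = 3.2680e-04 mol/cm^3

3.2680e-04 mol/cm^3


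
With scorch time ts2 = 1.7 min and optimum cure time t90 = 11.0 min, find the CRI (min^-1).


CRI = 100 / (t90 - ts2)
= 100 / (11.0 - 1.7)
= 100 / 9.3
= 10.75 min^-1

10.75 min^-1


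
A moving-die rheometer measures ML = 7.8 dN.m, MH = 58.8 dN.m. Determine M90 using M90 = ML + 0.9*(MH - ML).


M90 = ML + 0.9 * (MH - ML)
M90 = 7.8 + 0.9 * (58.8 - 7.8)
M90 = 7.8 + 0.9 * 51.0
M90 = 53.7 dN.m

53.7 dN.m


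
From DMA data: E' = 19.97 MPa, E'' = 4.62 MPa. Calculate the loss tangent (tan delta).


tan delta = E'' / E'
= 4.62 / 19.97
= 0.2313

tan delta = 0.2313


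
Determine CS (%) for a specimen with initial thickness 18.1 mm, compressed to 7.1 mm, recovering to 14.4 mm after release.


CS = (t0 - recovered) / (t0 - ts) * 100
= (18.1 - 14.4) / (18.1 - 7.1) * 100
= 3.7 / 11.0 * 100
= 33.6%

33.6%


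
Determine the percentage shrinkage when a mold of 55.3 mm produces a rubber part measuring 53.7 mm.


Shrinkage = (mold - part) / mold * 100
= (55.3 - 53.7) / 55.3 * 100
= 1.6 / 55.3 * 100
= 2.89%

2.89%


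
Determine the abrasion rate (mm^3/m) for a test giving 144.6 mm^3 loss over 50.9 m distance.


Rate = volume_loss / distance
= 144.6 / 50.9
= 2.841 mm^3/m

2.841 mm^3/m


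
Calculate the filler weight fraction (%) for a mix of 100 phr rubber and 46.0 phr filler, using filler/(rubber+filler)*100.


Filler % = filler / (rubber + filler) * 100
= 46.0 / (100 + 46.0) * 100
= 46.0 / 146.0 * 100
= 31.51%

31.51%


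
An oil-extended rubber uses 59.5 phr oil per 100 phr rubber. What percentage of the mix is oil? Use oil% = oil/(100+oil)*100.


Oil % = oil / (100 + oil) * 100
= 59.5 / (100 + 59.5) * 100
= 59.5 / 159.5 * 100
= 37.3%

37.3%


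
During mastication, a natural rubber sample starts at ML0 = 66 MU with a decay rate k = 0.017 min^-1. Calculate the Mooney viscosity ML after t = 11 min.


ML = ML0 * exp(-k * t)
ML = 66 * exp(-0.017 * 11)
ML = 66 * 0.8294
ML = 54.74 MU

54.74 MU


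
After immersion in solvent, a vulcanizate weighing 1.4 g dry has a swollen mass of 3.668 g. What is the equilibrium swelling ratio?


Q = W_swollen / W_dry
Q = 3.668 / 1.4
Q = 2.62

Q = 2.62


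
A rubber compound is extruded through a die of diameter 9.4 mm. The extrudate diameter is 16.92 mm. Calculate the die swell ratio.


Die swell ratio = D_extrudate / D_die
= 16.92 / 9.4
= 1.8

Die swell = 1.8


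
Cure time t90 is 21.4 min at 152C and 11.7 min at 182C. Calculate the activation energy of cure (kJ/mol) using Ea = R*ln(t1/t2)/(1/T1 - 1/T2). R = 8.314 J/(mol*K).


T1 = 425.15 K, T2 = 455.15 K
1/T1 - 1/T2 = 1.5503e-04
ln(t1/t2) = ln(21.4/11.7) = 0.6038
Ea = 8.314 * 0.6038 / 1.5503e-04 = 32380.2428 J/mol
Ea = 32.38 kJ/mol

32.38 kJ/mol


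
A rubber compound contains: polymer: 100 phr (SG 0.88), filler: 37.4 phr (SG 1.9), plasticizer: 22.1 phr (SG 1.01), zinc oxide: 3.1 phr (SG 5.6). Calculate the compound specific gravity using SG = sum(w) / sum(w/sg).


Sum of weights = 162.6
Volume contributions:
  polymer: 100/0.88 = 113.6364
  filler: 37.4/1.9 = 19.6842
  plasticizer: 22.1/1.01 = 21.8812
  zinc oxide: 3.1/5.6 = 0.5536
Sum of volumes = 155.7553
SG = 162.6 / 155.7553 = 1.044

SG = 1.044


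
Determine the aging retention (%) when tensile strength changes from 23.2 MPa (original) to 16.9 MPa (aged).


Retention = aged / original * 100
= 16.9 / 23.2 * 100
= 72.8%

72.8%


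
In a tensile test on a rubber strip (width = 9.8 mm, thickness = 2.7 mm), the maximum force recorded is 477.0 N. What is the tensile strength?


Area = width * thickness = 9.8 * 2.7 = 26.46 mm^2
TS = force / area = 477.0 / 26.46 = 18.03 MPa

18.03 MPa


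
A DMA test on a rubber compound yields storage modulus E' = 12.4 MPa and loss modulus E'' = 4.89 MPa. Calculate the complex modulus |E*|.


|E*| = sqrt(E'^2 + E''^2)
= sqrt(12.4^2 + 4.89^2)
= sqrt(153.7600 + 23.9121)
= 13.329 MPa

13.329 MPa


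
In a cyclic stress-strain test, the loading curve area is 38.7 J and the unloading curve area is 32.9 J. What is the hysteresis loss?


Hysteresis loss = loading - unloading
= 38.7 - 32.9
= 5.8 J

5.8 J


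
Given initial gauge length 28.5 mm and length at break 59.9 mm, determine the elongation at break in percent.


Elongation = (Lf - L0) / L0 * 100
= (59.9 - 28.5) / 28.5 * 100
= 31.4 / 28.5 * 100
= 110.2%

110.2%


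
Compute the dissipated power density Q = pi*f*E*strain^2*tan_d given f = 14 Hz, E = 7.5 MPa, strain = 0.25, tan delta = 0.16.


Q = pi * f * E * strain^2 * tan_d
= pi * 14 * 7.5 * 0.25^2 * 0.16
= pi * 14 * 7.5 * 0.0625 * 0.16
= 3.2987

Q = 3.2987


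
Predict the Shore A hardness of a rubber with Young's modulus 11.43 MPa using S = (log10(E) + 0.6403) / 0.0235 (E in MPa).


log10(E) = 0.0235*S - 0.6403  =>  S = (log10(E) + 0.6403) / 0.0235
log10(11.43) = 1.058046
S = (1.058046 + 0.6403) / 0.0235 = 1.698346 / 0.0235
S = 72.3

Shore A = 72.3


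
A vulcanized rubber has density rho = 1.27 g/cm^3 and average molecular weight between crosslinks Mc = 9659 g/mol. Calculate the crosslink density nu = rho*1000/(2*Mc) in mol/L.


nu = rho * 1000 / (2 * Mc)
nu = 1.27 * 1000 / (2 * 9659)
nu = 1270.0 / 19318
nu = 0.0657 mol/L

0.0657 mol/L


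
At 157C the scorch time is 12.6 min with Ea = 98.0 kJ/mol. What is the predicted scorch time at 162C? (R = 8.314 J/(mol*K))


Convert temperatures: T1 = 157 + 273.15 = 430.15 K, T2 = 162 + 273.15 = 435.15 K
ts2_new = 12.6 * exp(98000 / 8.314 * (1/435.15 - 1/430.15))
1/T2 - 1/T1 = -2.6712e-05
ts2_new = 9.2 min

9.2 min


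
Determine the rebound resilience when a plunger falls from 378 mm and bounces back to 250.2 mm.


Resilience = h_rebound / h_drop * 100
= 250.2 / 378 * 100
= 66.2%

66.2%


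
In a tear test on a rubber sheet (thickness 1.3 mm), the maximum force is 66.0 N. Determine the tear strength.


Tear strength = force / thickness
= 66.0 / 1.3
= 50.77 N/mm

50.77 N/mm


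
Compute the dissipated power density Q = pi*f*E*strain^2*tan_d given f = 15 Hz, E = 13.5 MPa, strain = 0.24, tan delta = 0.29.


Q = pi * f * E * strain^2 * tan_d
= pi * 15 * 13.5 * 0.24^2 * 0.29
= pi * 15 * 13.5 * 0.0576 * 0.29
= 10.6266

Q = 10.6266


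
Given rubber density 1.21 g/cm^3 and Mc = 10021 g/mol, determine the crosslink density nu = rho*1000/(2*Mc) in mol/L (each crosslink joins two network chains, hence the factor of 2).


nu = rho * 1000 / (2 * Mc)
nu = 1.21 * 1000 / (2 * 10021)
nu = 1210.0 / 20042
nu = 0.0604 mol/L

0.0604 mol/L


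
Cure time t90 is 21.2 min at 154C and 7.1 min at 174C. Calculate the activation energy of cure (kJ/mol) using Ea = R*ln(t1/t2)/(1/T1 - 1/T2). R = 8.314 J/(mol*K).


T1 = 427.15 K, T2 = 447.15 K
1/T1 - 1/T2 = 1.0471e-04
ln(t1/t2) = ln(21.2/7.1) = 1.0939
Ea = 8.314 * 1.0939 / 1.0471e-04 = 86854.8016 J/mol
Ea = 86.85 kJ/mol

86.85 kJ/mol


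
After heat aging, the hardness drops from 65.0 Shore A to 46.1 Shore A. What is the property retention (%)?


Retention = aged / original * 100
= 46.1 / 65.0 * 100
= 70.9%

70.9%


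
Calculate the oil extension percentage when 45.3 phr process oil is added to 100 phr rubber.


Oil % = oil / (100 + oil) * 100
= 45.3 / (100 + 45.3) * 100
= 45.3 / 145.3 * 100
= 31.18%

31.18%


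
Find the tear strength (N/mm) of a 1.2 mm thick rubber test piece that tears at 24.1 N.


Tear strength = force / thickness
= 24.1 / 1.2
= 20.08 N/mm

20.08 N/mm


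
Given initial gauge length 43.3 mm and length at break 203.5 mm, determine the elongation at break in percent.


Elongation = (Lf - L0) / L0 * 100
= (203.5 - 43.3) / 43.3 * 100
= 160.2 / 43.3 * 100
= 370.0%

370.0%


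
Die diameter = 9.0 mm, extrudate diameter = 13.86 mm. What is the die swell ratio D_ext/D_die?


Die swell ratio = D_extrudate / D_die
= 13.86 / 9.0
= 1.54

Die swell = 1.54


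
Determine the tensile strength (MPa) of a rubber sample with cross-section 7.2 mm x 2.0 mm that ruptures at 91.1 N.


Area = width * thickness = 7.2 * 2.0 = 14.4 mm^2
TS = force / area = 91.1 / 14.4 = 6.33 MPa

6.33 MPa


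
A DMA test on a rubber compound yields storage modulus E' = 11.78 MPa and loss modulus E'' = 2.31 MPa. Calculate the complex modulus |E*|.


|E*| = sqrt(E'^2 + E''^2)
= sqrt(11.78^2 + 2.31^2)
= sqrt(138.7684 + 5.3361)
= 12.004 MPa

12.004 MPa


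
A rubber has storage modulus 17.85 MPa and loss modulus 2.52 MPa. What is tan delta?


tan delta = E'' / E'
= 2.52 / 17.85
= 0.1412

tan delta = 0.1412


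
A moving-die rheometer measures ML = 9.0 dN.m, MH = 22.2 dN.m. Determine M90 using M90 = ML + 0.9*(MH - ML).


M90 = ML + 0.9 * (MH - ML)
M90 = 9.0 + 0.9 * (22.2 - 9.0)
M90 = 9.0 + 0.9 * 13.2
M90 = 20.88 dN.m

20.88 dN.m


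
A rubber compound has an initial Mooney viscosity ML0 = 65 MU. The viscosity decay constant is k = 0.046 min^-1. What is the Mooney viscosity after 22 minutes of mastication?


ML = ML0 * exp(-k * t)
ML = 65 * exp(-0.046 * 22)
ML = 65 * 0.3635
ML = 23.63 MU

23.63 MU


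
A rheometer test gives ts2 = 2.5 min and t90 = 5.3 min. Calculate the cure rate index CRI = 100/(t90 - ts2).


CRI = 100 / (t90 - ts2)
= 100 / (5.3 - 2.5)
= 100 / 2.8
= 35.71 min^-1

35.71 min^-1


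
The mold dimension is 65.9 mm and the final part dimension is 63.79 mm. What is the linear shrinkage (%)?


Shrinkage = (mold - part) / mold * 100
= (65.9 - 63.79) / 65.9 * 100
= 2.11 / 65.9 * 100
= 3.2%

3.2%


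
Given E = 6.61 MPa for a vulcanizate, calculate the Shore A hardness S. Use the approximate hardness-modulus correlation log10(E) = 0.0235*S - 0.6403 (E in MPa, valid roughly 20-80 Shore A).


log10(E) = 0.0235*S - 0.6403  =>  S = (log10(E) + 0.6403) / 0.0235
log10(6.61) = 0.820201
S = (0.820201 + 0.6403) / 0.0235 = 1.460501 / 0.0235
S = 62.1

Shore A = 62.1


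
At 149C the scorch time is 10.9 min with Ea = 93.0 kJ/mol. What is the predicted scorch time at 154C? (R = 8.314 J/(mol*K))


Convert temperatures: T1 = 149 + 273.15 = 422.15 K, T2 = 154 + 273.15 = 427.15 K
ts2_new = 10.9 * exp(93000 / 8.314 * (1/427.15 - 1/422.15))
1/T2 - 1/T1 = -2.7728e-05
ts2_new = 7.99 min

7.99 min


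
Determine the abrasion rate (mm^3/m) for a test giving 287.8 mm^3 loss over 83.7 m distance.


Rate = volume_loss / distance
= 287.8 / 83.7
= 3.438 mm^3/m

3.438 mm^3/m


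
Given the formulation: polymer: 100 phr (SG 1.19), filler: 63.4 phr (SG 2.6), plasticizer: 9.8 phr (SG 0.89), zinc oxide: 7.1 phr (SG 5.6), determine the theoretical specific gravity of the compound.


Sum of weights = 180.3
Volume contributions:
  polymer: 100/1.19 = 84.0336
  filler: 63.4/2.6 = 24.3846
  plasticizer: 9.8/0.89 = 11.0112
  zinc oxide: 7.1/5.6 = 1.2679
Sum of volumes = 120.6973
SG = 180.3 / 120.6973 = 1.494

SG = 1.494


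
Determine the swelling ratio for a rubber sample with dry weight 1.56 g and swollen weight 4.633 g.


Q = W_swollen / W_dry
Q = 4.633 / 1.56
Q = 2.97

Q = 2.97


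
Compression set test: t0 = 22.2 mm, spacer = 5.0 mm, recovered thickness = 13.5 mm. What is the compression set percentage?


CS = (t0 - recovered) / (t0 - ts) * 100
= (22.2 - 13.5) / (22.2 - 5.0) * 100
= 8.7 / 17.2 * 100
= 50.6%

50.6%


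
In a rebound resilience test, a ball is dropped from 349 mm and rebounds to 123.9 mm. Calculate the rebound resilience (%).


Resilience = h_rebound / h_drop * 100
= 123.9 / 349 * 100
= 35.5%

35.5%


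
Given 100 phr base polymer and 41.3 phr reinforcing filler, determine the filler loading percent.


Filler % = filler / (rubber + filler) * 100
= 41.3 / (100 + 41.3) * 100
= 41.3 / 141.3 * 100
= 29.23%

29.23%


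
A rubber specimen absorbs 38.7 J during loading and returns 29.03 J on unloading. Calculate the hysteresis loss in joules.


Hysteresis loss = loading - unloading
= 38.7 - 29.03
= 9.67 J

9.67 J


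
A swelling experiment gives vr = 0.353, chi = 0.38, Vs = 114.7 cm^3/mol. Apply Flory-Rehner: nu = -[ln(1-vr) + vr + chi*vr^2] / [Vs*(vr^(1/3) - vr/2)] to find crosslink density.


ln(1 - vr) = ln(1 - 0.353) = -0.4354
Numerator = -((-0.4354) + 0.353 + 0.38 * 0.353^2) = 0.0351
Denominator = 114.7 * (0.353^(1/3) - 0.353/2) = 60.8183
nu = 0.0351 / 60.8183 = 5.7643e-04 mol/cm^3

5.7643e-04 mol/cm^3


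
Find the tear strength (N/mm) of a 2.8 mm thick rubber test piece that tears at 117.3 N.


Tear strength = force / thickness
= 117.3 / 2.8
= 41.89 N/mm

41.89 N/mm


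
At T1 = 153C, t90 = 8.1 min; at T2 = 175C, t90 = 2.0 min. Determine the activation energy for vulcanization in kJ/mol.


T1 = 426.15 K, T2 = 448.15 K
1/T1 - 1/T2 = 1.1520e-04
ln(t1/t2) = ln(8.1/2.0) = 1.3987
Ea = 8.314 * 1.3987 / 1.1520e-04 = 100949.2390 J/mol
Ea = 100.95 kJ/mol

100.95 kJ/mol


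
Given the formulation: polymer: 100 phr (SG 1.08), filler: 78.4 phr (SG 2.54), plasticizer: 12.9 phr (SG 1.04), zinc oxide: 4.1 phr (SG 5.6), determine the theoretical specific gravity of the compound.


Sum of weights = 195.4
Volume contributions:
  polymer: 100/1.08 = 92.5926
  filler: 78.4/2.54 = 30.8661
  plasticizer: 12.9/1.04 = 12.4038
  zinc oxide: 4.1/5.6 = 0.7321
Sum of volumes = 136.5947
SG = 195.4 / 136.5947 = 1.431

SG = 1.431


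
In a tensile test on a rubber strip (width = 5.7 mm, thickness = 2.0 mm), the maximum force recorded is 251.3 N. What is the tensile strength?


Area = width * thickness = 5.7 * 2.0 = 11.4 mm^2
TS = force / area = 251.3 / 11.4 = 22.04 MPa

22.04 MPa


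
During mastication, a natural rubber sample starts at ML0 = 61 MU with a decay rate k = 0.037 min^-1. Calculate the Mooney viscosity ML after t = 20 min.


ML = ML0 * exp(-k * t)
ML = 61 * exp(-0.037 * 20)
ML = 61 * 0.4771
ML = 29.1 MU

29.1 MU


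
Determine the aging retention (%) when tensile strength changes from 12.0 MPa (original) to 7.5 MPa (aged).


Retention = aged / original * 100
= 7.5 / 12.0 * 100
= 62.5%

62.5%


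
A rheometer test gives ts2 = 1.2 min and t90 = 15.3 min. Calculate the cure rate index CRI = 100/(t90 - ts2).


CRI = 100 / (t90 - ts2)
= 100 / (15.3 - 1.2)
= 100 / 14.1
= 7.09 min^-1

7.09 min^-1


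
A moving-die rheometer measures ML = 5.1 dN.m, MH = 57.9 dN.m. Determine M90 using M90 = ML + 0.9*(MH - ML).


M90 = ML + 0.9 * (MH - ML)
M90 = 5.1 + 0.9 * (57.9 - 5.1)
M90 = 5.1 + 0.9 * 52.8
M90 = 52.62 dN.m

52.62 dN.m


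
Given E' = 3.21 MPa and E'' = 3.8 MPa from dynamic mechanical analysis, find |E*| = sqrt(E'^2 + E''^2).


|E*| = sqrt(E'^2 + E''^2)
= sqrt(3.21^2 + 3.8^2)
= sqrt(10.3041 + 14.4400)
= 4.974 MPa

4.974 MPa


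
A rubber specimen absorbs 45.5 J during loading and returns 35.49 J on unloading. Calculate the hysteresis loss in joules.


Hysteresis loss = loading - unloading
= 45.5 - 35.49
= 10.01 J

10.01 J


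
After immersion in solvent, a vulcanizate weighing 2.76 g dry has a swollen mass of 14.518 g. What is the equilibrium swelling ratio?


Q = W_swollen / W_dry
Q = 14.518 / 2.76
Q = 5.26

Q = 5.26


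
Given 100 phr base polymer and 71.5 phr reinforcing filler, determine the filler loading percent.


Filler % = filler / (rubber + filler) * 100
= 71.5 / (100 + 71.5) * 100
= 71.5 / 171.5 * 100
= 41.69%

41.69%


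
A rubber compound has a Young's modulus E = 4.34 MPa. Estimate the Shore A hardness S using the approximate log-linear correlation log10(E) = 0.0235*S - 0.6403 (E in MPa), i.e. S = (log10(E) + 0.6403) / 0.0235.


log10(E) = 0.0235*S - 0.6403  =>  S = (log10(E) + 0.6403) / 0.0235
log10(4.34) = 0.637490
S = (0.637490 + 0.6403) / 0.0235 = 1.277790 / 0.0235
S = 54.4

Shore A = 54.4


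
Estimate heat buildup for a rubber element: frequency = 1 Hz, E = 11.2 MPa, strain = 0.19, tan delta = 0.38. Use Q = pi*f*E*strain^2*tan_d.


Q = pi * f * E * strain^2 * tan_d
= pi * 1 * 11.2 * 0.19^2 * 0.38
= pi * 1 * 11.2 * 0.0361 * 0.38
= 0.4827

Q = 0.4827


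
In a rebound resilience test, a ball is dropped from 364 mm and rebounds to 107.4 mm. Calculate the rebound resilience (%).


Resilience = h_rebound / h_drop * 100
= 107.4 / 364 * 100
= 29.5%

29.5%


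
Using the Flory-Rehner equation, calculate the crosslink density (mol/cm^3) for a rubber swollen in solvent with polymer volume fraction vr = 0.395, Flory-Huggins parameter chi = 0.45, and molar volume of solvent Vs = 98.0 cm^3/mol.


ln(1 - vr) = ln(1 - 0.395) = -0.5025
Numerator = -((-0.5025) + 0.395 + 0.45 * 0.395^2) = 0.0373
Denominator = 98.0 * (0.395^(1/3) - 0.395/2) = 52.5499
nu = 0.0373 / 52.5499 = 7.1010e-04 mol/cm^3

7.1010e-04 mol/cm^3


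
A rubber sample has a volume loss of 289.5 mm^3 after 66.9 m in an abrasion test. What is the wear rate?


Rate = volume_loss / distance
= 289.5 / 66.9
= 4.327 mm^3/m

4.327 mm^3/m


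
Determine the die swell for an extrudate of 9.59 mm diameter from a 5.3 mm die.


Die swell ratio = D_extrudate / D_die
= 9.59 / 5.3
= 1.809

Die swell = 1.809


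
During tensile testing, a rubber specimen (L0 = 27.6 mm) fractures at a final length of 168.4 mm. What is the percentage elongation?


Elongation = (Lf - L0) / L0 * 100
= (168.4 - 27.6) / 27.6 * 100
= 140.8 / 27.6 * 100
= 510.1%

510.1%


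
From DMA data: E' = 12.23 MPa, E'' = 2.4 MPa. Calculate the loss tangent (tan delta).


tan delta = E'' / E'
= 2.4 / 12.23
= 0.1962

tan delta = 0.1962


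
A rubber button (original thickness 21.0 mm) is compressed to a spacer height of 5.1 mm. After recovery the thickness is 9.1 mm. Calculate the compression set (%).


CS = (t0 - recovered) / (t0 - ts) * 100
= (21.0 - 9.1) / (21.0 - 5.1) * 100
= 11.9 / 15.9 * 100
= 74.8%

74.8%


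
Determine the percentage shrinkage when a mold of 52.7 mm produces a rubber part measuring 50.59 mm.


Shrinkage = (mold - part) / mold * 100
= (52.7 - 50.59) / 52.7 * 100
= 2.11 / 52.7 * 100
= 4.0%

4.0%


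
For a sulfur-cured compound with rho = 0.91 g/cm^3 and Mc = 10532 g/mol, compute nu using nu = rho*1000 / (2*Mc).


nu = rho * 1000 / (2 * Mc)
nu = 0.91 * 1000 / (2 * 10532)
nu = 910.0 / 21064
nu = 0.0432 mol/L

0.0432 mol/L


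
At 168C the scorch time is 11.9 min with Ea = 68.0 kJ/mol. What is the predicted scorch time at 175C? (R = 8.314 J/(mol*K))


Convert temperatures: T1 = 168 + 273.15 = 441.15 K, T2 = 175 + 273.15 = 448.15 K
ts2_new = 11.9 * exp(68000 / 8.314 * (1/448.15 - 1/441.15))
1/T2 - 1/T1 = -3.5407e-05
ts2_new = 8.91 min

8.91 min


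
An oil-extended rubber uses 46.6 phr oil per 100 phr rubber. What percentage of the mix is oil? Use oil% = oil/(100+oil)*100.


Oil % = oil / (100 + oil) * 100
= 46.6 / (100 + 46.6) * 100
= 46.6 / 146.6 * 100
= 31.79%

31.79%


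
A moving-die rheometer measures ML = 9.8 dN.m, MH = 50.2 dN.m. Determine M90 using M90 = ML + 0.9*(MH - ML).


M90 = ML + 0.9 * (MH - ML)
M90 = 9.8 + 0.9 * (50.2 - 9.8)
M90 = 9.8 + 0.9 * 40.4
M90 = 46.16 dN.m

46.16 dN.m


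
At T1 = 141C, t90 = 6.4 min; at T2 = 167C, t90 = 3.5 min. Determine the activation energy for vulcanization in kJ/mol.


T1 = 414.15 K, T2 = 440.15 K
1/T1 - 1/T2 = 1.4263e-04
ln(t1/t2) = ln(6.4/3.5) = 0.6035
Ea = 8.314 * 0.6035 / 1.4263e-04 = 35180.1365 J/mol
Ea = 35.18 kJ/mol

35.18 kJ/mol


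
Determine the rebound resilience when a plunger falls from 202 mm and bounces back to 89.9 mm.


Resilience = h_rebound / h_drop * 100
= 89.9 / 202 * 100
= 44.5%

44.5%


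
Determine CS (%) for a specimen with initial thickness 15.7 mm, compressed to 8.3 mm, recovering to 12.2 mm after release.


CS = (t0 - recovered) / (t0 - ts) * 100
= (15.7 - 12.2) / (15.7 - 8.3) * 100
= 3.5 / 7.4 * 100
= 47.3%

47.3%


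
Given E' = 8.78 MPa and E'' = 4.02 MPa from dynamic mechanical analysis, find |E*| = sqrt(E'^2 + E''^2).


|E*| = sqrt(E'^2 + E''^2)
= sqrt(8.78^2 + 4.02^2)
= sqrt(77.0884 + 16.1604)
= 9.657 MPa

9.657 MPa


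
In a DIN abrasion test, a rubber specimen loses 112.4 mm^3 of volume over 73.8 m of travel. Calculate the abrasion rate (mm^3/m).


Rate = volume_loss / distance
= 112.4 / 73.8
= 1.523 mm^3/m

1.523 mm^3/m


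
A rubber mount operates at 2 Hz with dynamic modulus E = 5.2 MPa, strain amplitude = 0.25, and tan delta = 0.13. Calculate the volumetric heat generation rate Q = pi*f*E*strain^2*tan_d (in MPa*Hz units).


Q = pi * f * E * strain^2 * tan_d
= pi * 2 * 5.2 * 0.25^2 * 0.13
= pi * 2 * 5.2 * 0.0625 * 0.13
= 0.2655

Q = 0.2655


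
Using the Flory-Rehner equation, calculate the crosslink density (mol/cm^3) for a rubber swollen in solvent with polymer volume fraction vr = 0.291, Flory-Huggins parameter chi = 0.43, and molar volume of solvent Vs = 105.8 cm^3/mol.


ln(1 - vr) = ln(1 - 0.291) = -0.3439
Numerator = -((-0.3439) + 0.291 + 0.43 * 0.291^2) = 0.0165
Denominator = 105.8 * (0.291^(1/3) - 0.291/2) = 54.7166
nu = 0.0165 / 54.7166 = 3.0131e-04 mol/cm^3

3.0131e-04 mol/cm^3


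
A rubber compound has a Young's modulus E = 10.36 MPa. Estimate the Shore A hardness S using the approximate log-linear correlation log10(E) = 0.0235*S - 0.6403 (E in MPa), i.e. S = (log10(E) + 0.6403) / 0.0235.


log10(E) = 0.0235*S - 0.6403  =>  S = (log10(E) + 0.6403) / 0.0235
log10(10.36) = 1.015360
S = (1.015360 + 0.6403) / 0.0235 = 1.655660 / 0.0235
S = 70.5

Shore A = 70.5


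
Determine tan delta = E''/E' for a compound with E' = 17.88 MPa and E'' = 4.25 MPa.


tan delta = E'' / E'
= 4.25 / 17.88
= 0.2377

tan delta = 0.2377


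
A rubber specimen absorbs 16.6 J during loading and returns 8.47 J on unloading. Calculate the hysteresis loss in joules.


Hysteresis loss = loading - unloading
= 16.6 - 8.47
= 8.13 J

8.13 J


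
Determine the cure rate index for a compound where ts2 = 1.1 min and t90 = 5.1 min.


CRI = 100 / (t90 - ts2)
= 100 / (5.1 - 1.1)
= 100 / 4.0
= 25.0 min^-1

25.0 min^-1


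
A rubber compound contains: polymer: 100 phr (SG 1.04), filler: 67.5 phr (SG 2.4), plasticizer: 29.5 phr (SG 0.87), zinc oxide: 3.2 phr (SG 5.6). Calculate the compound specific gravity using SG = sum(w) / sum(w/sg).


Sum of weights = 200.2
Volume contributions:
  polymer: 100/1.04 = 96.1538
  filler: 67.5/2.4 = 28.1250
  plasticizer: 29.5/0.87 = 33.9080
  zinc oxide: 3.2/5.6 = 0.5714
Sum of volumes = 158.7583
SG = 200.2 / 158.7583 = 1.261

SG = 1.261


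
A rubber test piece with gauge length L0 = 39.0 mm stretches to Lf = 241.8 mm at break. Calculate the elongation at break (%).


Elongation = (Lf - L0) / L0 * 100
= (241.8 - 39.0) / 39.0 * 100
= 202.8 / 39.0 * 100
= 520.0%

520.0%


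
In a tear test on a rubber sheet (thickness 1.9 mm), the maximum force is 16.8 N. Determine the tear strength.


Tear strength = force / thickness
= 16.8 / 1.9
= 8.84 N/mm

8.84 N/mm


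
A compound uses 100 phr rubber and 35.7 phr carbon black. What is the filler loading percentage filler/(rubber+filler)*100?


Filler % = filler / (rubber + filler) * 100
= 35.7 / (100 + 35.7) * 100
= 35.7 / 135.7 * 100
= 26.31%

26.31%


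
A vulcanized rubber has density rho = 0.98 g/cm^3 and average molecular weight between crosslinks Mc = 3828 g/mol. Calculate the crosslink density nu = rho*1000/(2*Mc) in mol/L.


nu = rho * 1000 / (2 * Mc)
nu = 0.98 * 1000 / (2 * 3828)
nu = 980.0 / 7656
nu = 0.1280 mol/L

0.1280 mol/L


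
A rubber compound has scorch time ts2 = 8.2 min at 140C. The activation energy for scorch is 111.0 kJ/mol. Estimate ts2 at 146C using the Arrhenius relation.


Convert temperatures: T1 = 140 + 273.15 = 413.15 K, T2 = 146 + 273.15 = 419.15 K
ts2_new = 8.2 * exp(111000 / 8.314 * (1/419.15 - 1/413.15))
1/T2 - 1/T1 = -3.4648e-05
ts2_new = 5.16 min

5.16 min


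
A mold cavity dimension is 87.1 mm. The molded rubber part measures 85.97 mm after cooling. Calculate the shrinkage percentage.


Shrinkage = (mold - part) / mold * 100
= (87.1 - 85.97) / 87.1 * 100
= 1.13 / 87.1 * 100
= 1.3%

1.3%


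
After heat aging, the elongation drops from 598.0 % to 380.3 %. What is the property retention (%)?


Retention = aged / original * 100
= 380.3 / 598.0 * 100
= 63.6%

63.6%


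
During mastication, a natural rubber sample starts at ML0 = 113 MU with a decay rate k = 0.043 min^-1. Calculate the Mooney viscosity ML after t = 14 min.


ML = ML0 * exp(-k * t)
ML = 113 * exp(-0.043 * 14)
ML = 113 * 0.5477
ML = 61.89 MU

61.89 MU


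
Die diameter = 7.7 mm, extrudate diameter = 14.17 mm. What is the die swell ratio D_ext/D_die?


Die swell ratio = D_extrudate / D_die
= 14.17 / 7.7
= 1.84

Die swell = 1.84


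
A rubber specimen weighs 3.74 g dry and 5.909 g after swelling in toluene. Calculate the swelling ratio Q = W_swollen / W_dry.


Q = W_swollen / W_dry
Q = 5.909 / 3.74
Q = 1.58

Q = 1.58


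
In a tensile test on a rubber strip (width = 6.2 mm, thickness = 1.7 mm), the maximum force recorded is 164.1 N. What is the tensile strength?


Area = width * thickness = 6.2 * 1.7 = 10.54 mm^2
TS = force / area = 164.1 / 10.54 = 15.57 MPa

15.57 MPa


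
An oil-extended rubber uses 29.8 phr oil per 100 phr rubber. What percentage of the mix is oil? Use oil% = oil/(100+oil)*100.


Oil % = oil / (100 + oil) * 100
= 29.8 / (100 + 29.8) * 100
= 29.8 / 129.8 * 100
= 22.96%

22.96%


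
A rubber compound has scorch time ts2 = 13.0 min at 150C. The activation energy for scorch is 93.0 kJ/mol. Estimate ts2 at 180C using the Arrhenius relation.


Convert temperatures: T1 = 150 + 273.15 = 423.15 K, T2 = 180 + 273.15 = 453.15 K
ts2_new = 13.0 * exp(93000 / 8.314 * (1/453.15 - 1/423.15))
1/T2 - 1/T1 = -1.5645e-04
ts2_new = 2.26 min

2.26 min


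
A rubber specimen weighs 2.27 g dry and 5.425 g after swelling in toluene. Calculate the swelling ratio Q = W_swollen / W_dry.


Q = W_swollen / W_dry
Q = 5.425 / 2.27
Q = 2.39

Q = 2.39


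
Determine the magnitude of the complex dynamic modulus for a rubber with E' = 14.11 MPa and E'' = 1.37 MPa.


|E*| = sqrt(E'^2 + E''^2)
= sqrt(14.11^2 + 1.37^2)
= sqrt(199.0921 + 1.8769)
= 14.176 MPa

14.176 MPa


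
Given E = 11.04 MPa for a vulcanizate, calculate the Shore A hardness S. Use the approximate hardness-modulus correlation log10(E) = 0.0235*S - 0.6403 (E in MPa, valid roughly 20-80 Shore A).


log10(E) = 0.0235*S - 0.6403  =>  S = (log10(E) + 0.6403) / 0.0235
log10(11.04) = 1.042969
S = (1.042969 + 0.6403) / 0.0235 = 1.683269 / 0.0235
S = 71.6

Shore A = 71.6


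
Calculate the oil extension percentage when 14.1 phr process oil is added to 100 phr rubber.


Oil % = oil / (100 + oil) * 100
= 14.1 / (100 + 14.1) * 100
= 14.1 / 114.1 * 100
= 12.36%

12.36%


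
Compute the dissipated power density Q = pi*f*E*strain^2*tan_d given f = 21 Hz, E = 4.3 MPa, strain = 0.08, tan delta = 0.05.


Q = pi * f * E * strain^2 * tan_d
= pi * 21 * 4.3 * 0.08^2 * 0.05
= pi * 21 * 4.3 * 0.0064 * 0.05
= 0.0908

Q = 0.0908


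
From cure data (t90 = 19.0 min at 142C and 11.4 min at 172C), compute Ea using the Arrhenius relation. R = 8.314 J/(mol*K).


T1 = 415.15 K, T2 = 445.15 K
1/T1 - 1/T2 = 1.6233e-04
ln(t1/t2) = ln(19.0/11.4) = 0.5108
Ea = 8.314 * 0.5108 / 1.6233e-04 = 26162.1155 J/mol
Ea = 26.16 kJ/mol

26.16 kJ/mol


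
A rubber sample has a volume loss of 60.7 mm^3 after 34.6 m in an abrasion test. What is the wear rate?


Rate = volume_loss / distance
= 60.7 / 34.6
= 1.754 mm^3/m

1.754 mm^3/m


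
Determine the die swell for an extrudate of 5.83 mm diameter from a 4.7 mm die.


Die swell ratio = D_extrudate / D_die
= 5.83 / 4.7
= 1.24

Die swell = 1.24


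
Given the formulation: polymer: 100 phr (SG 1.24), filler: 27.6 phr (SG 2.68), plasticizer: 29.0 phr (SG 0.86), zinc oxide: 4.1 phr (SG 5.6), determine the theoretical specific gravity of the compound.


Sum of weights = 160.7
Volume contributions:
  polymer: 100/1.24 = 80.6452
  filler: 27.6/2.68 = 10.2985
  plasticizer: 29.0/0.86 = 33.7209
  zinc oxide: 4.1/5.6 = 0.7321
Sum of volumes = 125.3967
SG = 160.7 / 125.3967 = 1.282

SG = 1.282


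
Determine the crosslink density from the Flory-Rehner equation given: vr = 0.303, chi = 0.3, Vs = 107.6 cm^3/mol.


ln(1 - vr) = ln(1 - 0.303) = -0.3610
Numerator = -((-0.3610) + 0.303 + 0.3 * 0.303^2) = 0.0304
Denominator = 107.6 * (0.303^(1/3) - 0.303/2) = 55.9689
nu = 0.0304 / 55.9689 = 5.4364e-04 mol/cm^3

5.4364e-04 mol/cm^3


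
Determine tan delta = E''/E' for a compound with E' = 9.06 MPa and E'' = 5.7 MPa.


tan delta = E'' / E'
= 5.7 / 9.06
= 0.6291

tan delta = 0.6291


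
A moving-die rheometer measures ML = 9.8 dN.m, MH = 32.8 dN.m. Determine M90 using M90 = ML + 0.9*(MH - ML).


M90 = ML + 0.9 * (MH - ML)
M90 = 9.8 + 0.9 * (32.8 - 9.8)
M90 = 9.8 + 0.9 * 23.0
M90 = 30.5 dN.m

30.5 dN.m


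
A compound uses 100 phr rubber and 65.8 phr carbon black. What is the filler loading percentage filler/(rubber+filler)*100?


Filler % = filler / (rubber + filler) * 100
= 65.8 / (100 + 65.8) * 100
= 65.8 / 165.8 * 100
= 39.69%

39.69%


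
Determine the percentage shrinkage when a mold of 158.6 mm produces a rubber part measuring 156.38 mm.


Shrinkage = (mold - part) / mold * 100
= (158.6 - 156.38) / 158.6 * 100
= 2.22 / 158.6 * 100
= 1.4%

1.4%


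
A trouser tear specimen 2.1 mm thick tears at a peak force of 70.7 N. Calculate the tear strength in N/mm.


Tear strength = force / thickness
= 70.7 / 2.1
= 33.67 N/mm

33.67 N/mm


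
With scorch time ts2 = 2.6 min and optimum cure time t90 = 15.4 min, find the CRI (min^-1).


CRI = 100 / (t90 - ts2)
= 100 / (15.4 - 2.6)
= 100 / 12.8
= 7.81 min^-1

7.81 min^-1


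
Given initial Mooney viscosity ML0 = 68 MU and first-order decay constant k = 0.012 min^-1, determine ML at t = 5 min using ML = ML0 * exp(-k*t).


ML = ML0 * exp(-k * t)
ML = 68 * exp(-0.012 * 5)
ML = 68 * 0.9418
ML = 64.04 MU

64.04 MU


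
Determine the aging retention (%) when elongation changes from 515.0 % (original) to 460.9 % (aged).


Retention = aged / original * 100
= 460.9 / 515.0 * 100
= 89.5%

89.5%


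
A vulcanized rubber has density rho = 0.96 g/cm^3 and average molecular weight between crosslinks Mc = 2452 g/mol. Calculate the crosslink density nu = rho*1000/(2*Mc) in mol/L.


nu = rho * 1000 / (2 * Mc)
nu = 0.96 * 1000 / (2 * 2452)
nu = 960.0 / 4904
nu = 0.1958 mol/L

0.1958 mol/L


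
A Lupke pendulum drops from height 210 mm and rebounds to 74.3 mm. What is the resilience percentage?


Resilience = h_rebound / h_drop * 100
= 74.3 / 210 * 100
= 35.4%

35.4%


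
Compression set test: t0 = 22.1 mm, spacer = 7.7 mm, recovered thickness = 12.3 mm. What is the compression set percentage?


CS = (t0 - recovered) / (t0 - ts) * 100
= (22.1 - 12.3) / (22.1 - 7.7) * 100
= 9.8 / 14.4 * 100
= 68.1%

68.1%


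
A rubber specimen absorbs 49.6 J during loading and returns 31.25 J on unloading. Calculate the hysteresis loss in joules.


Hysteresis loss = loading - unloading
= 49.6 - 31.25
= 18.35 J

18.35 J


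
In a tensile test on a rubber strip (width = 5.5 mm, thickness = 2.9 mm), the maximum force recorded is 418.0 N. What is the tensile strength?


Area = width * thickness = 5.5 * 2.9 = 15.95 mm^2
TS = force / area = 418.0 / 15.95 = 26.21 MPa

26.21 MPa


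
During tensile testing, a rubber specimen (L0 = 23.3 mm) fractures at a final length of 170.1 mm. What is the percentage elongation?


Elongation = (Lf - L0) / L0 * 100
= (170.1 - 23.3) / 23.3 * 100
= 146.8 / 23.3 * 100
= 630.0%

630.0%


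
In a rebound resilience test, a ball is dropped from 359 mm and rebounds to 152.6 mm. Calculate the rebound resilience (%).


Resilience = h_rebound / h_drop * 100
= 152.6 / 359 * 100
= 42.5%

42.5%


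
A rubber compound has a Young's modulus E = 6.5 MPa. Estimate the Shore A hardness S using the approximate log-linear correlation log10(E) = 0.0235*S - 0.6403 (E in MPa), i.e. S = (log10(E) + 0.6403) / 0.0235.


log10(E) = 0.0235*S - 0.6403  =>  S = (log10(E) + 0.6403) / 0.0235
log10(6.5) = 0.812913
S = (0.812913 + 0.6403) / 0.0235 = 1.453213 / 0.0235
S = 61.8

Shore A = 61.8


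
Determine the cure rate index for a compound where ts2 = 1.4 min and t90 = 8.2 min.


CRI = 100 / (t90 - ts2)
= 100 / (8.2 - 1.4)
= 100 / 6.8
= 14.71 min^-1

14.71 min^-1


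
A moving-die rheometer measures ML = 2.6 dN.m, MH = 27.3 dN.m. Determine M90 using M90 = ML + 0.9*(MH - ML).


M90 = ML + 0.9 * (MH - ML)
M90 = 2.6 + 0.9 * (27.3 - 2.6)
M90 = 2.6 + 0.9 * 24.7
M90 = 24.83 dN.m

24.83 dN.m


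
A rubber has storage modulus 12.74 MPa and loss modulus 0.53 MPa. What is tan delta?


tan delta = E'' / E'
= 0.53 / 12.74
= 0.0416

tan delta = 0.0416


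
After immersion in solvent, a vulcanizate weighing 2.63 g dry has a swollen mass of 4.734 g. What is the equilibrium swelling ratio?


Q = W_swollen / W_dry
Q = 4.734 / 2.63
Q = 1.8

Q = 1.8


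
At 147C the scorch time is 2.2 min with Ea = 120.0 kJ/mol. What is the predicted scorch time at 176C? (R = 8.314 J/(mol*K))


Convert temperatures: T1 = 147 + 273.15 = 420.15 K, T2 = 176 + 273.15 = 449.15 K
ts2_new = 2.2 * exp(120000 / 8.314 * (1/449.15 - 1/420.15))
1/T2 - 1/T1 = -1.5367e-04
ts2_new = 0.24 min

0.24 min


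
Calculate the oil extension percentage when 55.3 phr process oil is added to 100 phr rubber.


Oil % = oil / (100 + oil) * 100
= 55.3 / (100 + 55.3) * 100
= 55.3 / 155.3 * 100
= 35.61%

35.61%


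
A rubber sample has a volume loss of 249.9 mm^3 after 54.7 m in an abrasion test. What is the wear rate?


Rate = volume_loss / distance
= 249.9 / 54.7
= 4.569 mm^3/m

4.569 mm^3/m


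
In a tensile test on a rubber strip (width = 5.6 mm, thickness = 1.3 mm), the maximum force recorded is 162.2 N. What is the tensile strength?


Area = width * thickness = 5.6 * 1.3 = 7.28 mm^2
TS = force / area = 162.2 / 7.28 = 22.28 MPa

22.28 MPa


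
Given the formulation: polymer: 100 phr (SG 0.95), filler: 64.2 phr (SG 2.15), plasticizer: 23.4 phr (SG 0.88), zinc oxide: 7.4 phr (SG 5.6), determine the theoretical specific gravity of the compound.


Sum of weights = 195.0
Volume contributions:
  polymer: 100/0.95 = 105.2632
  filler: 64.2/2.15 = 29.8605
  plasticizer: 23.4/0.88 = 26.5909
  zinc oxide: 7.4/5.6 = 1.3214
Sum of volumes = 163.0360
SG = 195.0 / 163.0360 = 1.196

SG = 1.196


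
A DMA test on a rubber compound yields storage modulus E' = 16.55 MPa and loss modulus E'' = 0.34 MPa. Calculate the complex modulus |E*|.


|E*| = sqrt(E'^2 + E''^2)
= sqrt(16.55^2 + 0.34^2)
= sqrt(273.9025 + 0.1156)
= 16.553 MPa

16.553 MPa


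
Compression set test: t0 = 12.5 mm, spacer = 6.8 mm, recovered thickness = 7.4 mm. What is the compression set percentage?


CS = (t0 - recovered) / (t0 - ts) * 100
= (12.5 - 7.4) / (12.5 - 6.8) * 100
= 5.1 / 5.7 * 100
= 89.5%

89.5%


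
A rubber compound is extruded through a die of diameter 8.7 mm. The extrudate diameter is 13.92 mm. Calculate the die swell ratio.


Die swell ratio = D_extrudate / D_die
= 13.92 / 8.7
= 1.6

Die swell = 1.6


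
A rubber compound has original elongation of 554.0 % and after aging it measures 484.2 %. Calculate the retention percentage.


Retention = aged / original * 100
= 484.2 / 554.0 * 100
= 87.4%

87.4%


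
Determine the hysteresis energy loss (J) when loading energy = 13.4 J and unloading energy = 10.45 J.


Hysteresis loss = loading - unloading
= 13.4 - 10.45
= 2.95 J

2.95 J


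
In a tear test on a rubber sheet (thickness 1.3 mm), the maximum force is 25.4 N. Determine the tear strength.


Tear strength = force / thickness
= 25.4 / 1.3
= 19.54 N/mm

19.54 N/mm


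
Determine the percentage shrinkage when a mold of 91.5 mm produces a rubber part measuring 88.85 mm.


Shrinkage = (mold - part) / mold * 100
= (91.5 - 88.85) / 91.5 * 100
= 2.65 / 91.5 * 100
= 2.9%

2.9%


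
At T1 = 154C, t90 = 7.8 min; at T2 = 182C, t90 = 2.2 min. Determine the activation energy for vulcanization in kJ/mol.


T1 = 427.15 K, T2 = 455.15 K
1/T1 - 1/T2 = 1.4402e-04
ln(t1/t2) = ln(7.8/2.2) = 1.2657
Ea = 8.314 * 1.2657 / 1.4402e-04 = 73064.4616 J/mol
Ea = 73.06 kJ/mol

73.06 kJ/mol


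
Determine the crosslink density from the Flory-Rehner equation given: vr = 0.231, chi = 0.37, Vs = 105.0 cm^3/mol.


ln(1 - vr) = ln(1 - 0.231) = -0.2627
Numerator = -((-0.2627) + 0.231 + 0.37 * 0.231^2) = 0.0119
Denominator = 105.0 * (0.231^(1/3) - 0.231/2) = 52.2983
nu = 0.0119 / 52.2983 = 2.2794e-04 mol/cm^3

2.2794e-04 mol/cm^3


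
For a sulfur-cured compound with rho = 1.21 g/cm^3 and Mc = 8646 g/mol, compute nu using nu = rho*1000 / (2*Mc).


nu = rho * 1000 / (2 * Mc)
nu = 1.21 * 1000 / (2 * 8646)
nu = 1210.0 / 17292
nu = 0.0700 mol/L

0.0700 mol/L


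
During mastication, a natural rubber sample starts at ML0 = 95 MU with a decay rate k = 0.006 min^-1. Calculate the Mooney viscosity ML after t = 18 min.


ML = ML0 * exp(-k * t)
ML = 95 * exp(-0.006 * 18)
ML = 95 * 0.8976
ML = 85.27 MU

85.27 MU


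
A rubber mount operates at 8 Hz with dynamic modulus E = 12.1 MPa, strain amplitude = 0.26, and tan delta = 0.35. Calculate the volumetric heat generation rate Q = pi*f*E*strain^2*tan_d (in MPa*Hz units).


Q = pi * f * E * strain^2 * tan_d
= pi * 8 * 12.1 * 0.26^2 * 0.35
= pi * 8 * 12.1 * 0.0676 * 0.35
= 7.1952

Q = 7.1952


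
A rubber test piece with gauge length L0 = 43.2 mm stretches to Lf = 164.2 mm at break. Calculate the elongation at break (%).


Elongation = (Lf - L0) / L0 * 100
= (164.2 - 43.2) / 43.2 * 100
= 121.0 / 43.2 * 100
= 280.1%

280.1%


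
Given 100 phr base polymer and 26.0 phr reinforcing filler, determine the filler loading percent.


Filler % = filler / (rubber + filler) * 100
= 26.0 / (100 + 26.0) * 100
= 26.0 / 126.0 * 100
= 20.63%

20.63%


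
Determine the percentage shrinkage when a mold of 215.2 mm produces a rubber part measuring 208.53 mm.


Shrinkage = (mold - part) / mold * 100
= (215.2 - 208.53) / 215.2 * 100
= 6.67 / 215.2 * 100
= 3.1%

3.1%


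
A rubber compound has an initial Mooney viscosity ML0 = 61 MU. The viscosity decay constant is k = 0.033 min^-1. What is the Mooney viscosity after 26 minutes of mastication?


ML = ML0 * exp(-k * t)
ML = 61 * exp(-0.033 * 26)
ML = 61 * 0.4240
ML = 25.86 MU

25.86 MU


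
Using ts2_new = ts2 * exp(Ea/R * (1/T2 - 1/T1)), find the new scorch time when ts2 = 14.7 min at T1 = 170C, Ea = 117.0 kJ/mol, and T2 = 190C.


Convert temperatures: T1 = 170 + 273.15 = 443.15 K, T2 = 190 + 273.15 = 463.15 K
ts2_new = 14.7 * exp(117000 / 8.314 * (1/463.15 - 1/443.15))
1/T2 - 1/T1 = -9.7445e-05
ts2_new = 3.73 min

3.73 min


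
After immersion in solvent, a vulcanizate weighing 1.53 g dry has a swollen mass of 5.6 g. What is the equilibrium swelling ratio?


Q = W_swollen / W_dry
Q = 5.6 / 1.53
Q = 3.66

Q = 3.66


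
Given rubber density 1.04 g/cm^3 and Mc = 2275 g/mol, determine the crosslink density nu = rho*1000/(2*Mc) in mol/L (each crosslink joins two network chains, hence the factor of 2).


nu = rho * 1000 / (2 * Mc)
nu = 1.04 * 1000 / (2 * 2275)
nu = 1040.0 / 4550
nu = 0.2286 mol/L

0.2286 mol/L


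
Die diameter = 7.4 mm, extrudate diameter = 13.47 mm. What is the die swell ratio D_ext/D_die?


Die swell ratio = D_extrudate / D_die
= 13.47 / 7.4
= 1.82

Die swell = 1.82
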